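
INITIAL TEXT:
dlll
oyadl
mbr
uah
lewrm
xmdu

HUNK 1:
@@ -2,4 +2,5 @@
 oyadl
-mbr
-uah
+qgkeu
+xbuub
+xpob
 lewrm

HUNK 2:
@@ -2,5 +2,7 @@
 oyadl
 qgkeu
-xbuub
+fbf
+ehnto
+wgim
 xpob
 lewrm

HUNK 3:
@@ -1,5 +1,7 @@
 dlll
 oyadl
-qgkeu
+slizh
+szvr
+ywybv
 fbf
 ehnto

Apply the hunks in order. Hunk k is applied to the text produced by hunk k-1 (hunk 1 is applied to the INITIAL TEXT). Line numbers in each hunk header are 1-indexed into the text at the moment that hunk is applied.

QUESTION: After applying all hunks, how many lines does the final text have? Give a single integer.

Hunk 1: at line 2 remove [mbr,uah] add [qgkeu,xbuub,xpob] -> 7 lines: dlll oyadl qgkeu xbuub xpob lewrm xmdu
Hunk 2: at line 2 remove [xbuub] add [fbf,ehnto,wgim] -> 9 lines: dlll oyadl qgkeu fbf ehnto wgim xpob lewrm xmdu
Hunk 3: at line 1 remove [qgkeu] add [slizh,szvr,ywybv] -> 11 lines: dlll oyadl slizh szvr ywybv fbf ehnto wgim xpob lewrm xmdu
Final line count: 11

Answer: 11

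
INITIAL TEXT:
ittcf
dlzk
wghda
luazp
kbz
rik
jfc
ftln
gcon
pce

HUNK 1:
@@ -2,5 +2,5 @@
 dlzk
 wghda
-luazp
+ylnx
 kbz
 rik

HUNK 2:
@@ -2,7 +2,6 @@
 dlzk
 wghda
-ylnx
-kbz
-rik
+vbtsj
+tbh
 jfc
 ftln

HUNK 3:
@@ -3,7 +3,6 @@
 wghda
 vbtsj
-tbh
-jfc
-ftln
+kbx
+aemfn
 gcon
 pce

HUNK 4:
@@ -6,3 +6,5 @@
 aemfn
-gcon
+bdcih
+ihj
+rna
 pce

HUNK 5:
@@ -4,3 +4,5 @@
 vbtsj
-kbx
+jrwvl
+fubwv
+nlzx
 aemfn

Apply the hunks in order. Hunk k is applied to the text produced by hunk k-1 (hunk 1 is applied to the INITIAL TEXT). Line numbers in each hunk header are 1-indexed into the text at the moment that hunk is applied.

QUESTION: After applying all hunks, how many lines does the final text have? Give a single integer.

Hunk 1: at line 2 remove [luazp] add [ylnx] -> 10 lines: ittcf dlzk wghda ylnx kbz rik jfc ftln gcon pce
Hunk 2: at line 2 remove [ylnx,kbz,rik] add [vbtsj,tbh] -> 9 lines: ittcf dlzk wghda vbtsj tbh jfc ftln gcon pce
Hunk 3: at line 3 remove [tbh,jfc,ftln] add [kbx,aemfn] -> 8 lines: ittcf dlzk wghda vbtsj kbx aemfn gcon pce
Hunk 4: at line 6 remove [gcon] add [bdcih,ihj,rna] -> 10 lines: ittcf dlzk wghda vbtsj kbx aemfn bdcih ihj rna pce
Hunk 5: at line 4 remove [kbx] add [jrwvl,fubwv,nlzx] -> 12 lines: ittcf dlzk wghda vbtsj jrwvl fubwv nlzx aemfn bdcih ihj rna pce
Final line count: 12

Answer: 12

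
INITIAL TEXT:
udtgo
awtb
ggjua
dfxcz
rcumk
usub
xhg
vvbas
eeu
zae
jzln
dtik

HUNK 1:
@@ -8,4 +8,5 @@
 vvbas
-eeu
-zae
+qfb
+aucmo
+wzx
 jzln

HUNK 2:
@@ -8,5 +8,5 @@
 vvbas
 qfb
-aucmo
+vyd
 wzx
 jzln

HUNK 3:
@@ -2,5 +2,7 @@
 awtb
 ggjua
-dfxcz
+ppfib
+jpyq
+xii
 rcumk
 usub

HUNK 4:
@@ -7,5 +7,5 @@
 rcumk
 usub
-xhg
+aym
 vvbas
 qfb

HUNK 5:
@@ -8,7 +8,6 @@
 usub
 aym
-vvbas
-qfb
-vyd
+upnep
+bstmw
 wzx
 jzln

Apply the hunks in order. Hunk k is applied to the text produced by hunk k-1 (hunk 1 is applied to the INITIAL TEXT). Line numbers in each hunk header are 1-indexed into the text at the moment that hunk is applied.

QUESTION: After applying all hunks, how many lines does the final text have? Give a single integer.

Answer: 14

Derivation:
Hunk 1: at line 8 remove [eeu,zae] add [qfb,aucmo,wzx] -> 13 lines: udtgo awtb ggjua dfxcz rcumk usub xhg vvbas qfb aucmo wzx jzln dtik
Hunk 2: at line 8 remove [aucmo] add [vyd] -> 13 lines: udtgo awtb ggjua dfxcz rcumk usub xhg vvbas qfb vyd wzx jzln dtik
Hunk 3: at line 2 remove [dfxcz] add [ppfib,jpyq,xii] -> 15 lines: udtgo awtb ggjua ppfib jpyq xii rcumk usub xhg vvbas qfb vyd wzx jzln dtik
Hunk 4: at line 7 remove [xhg] add [aym] -> 15 lines: udtgo awtb ggjua ppfib jpyq xii rcumk usub aym vvbas qfb vyd wzx jzln dtik
Hunk 5: at line 8 remove [vvbas,qfb,vyd] add [upnep,bstmw] -> 14 lines: udtgo awtb ggjua ppfib jpyq xii rcumk usub aym upnep bstmw wzx jzln dtik
Final line count: 14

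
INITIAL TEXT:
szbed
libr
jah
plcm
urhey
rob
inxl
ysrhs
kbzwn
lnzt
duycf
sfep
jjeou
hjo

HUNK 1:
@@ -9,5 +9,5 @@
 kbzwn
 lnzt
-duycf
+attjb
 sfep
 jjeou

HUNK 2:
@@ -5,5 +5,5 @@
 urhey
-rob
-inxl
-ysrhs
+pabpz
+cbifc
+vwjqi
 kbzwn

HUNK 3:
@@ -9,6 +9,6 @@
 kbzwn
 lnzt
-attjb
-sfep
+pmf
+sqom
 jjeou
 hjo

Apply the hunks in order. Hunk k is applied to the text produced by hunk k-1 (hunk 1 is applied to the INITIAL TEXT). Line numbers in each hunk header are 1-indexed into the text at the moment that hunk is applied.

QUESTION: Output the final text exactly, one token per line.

Answer: szbed
libr
jah
plcm
urhey
pabpz
cbifc
vwjqi
kbzwn
lnzt
pmf
sqom
jjeou
hjo

Derivation:
Hunk 1: at line 9 remove [duycf] add [attjb] -> 14 lines: szbed libr jah plcm urhey rob inxl ysrhs kbzwn lnzt attjb sfep jjeou hjo
Hunk 2: at line 5 remove [rob,inxl,ysrhs] add [pabpz,cbifc,vwjqi] -> 14 lines: szbed libr jah plcm urhey pabpz cbifc vwjqi kbzwn lnzt attjb sfep jjeou hjo
Hunk 3: at line 9 remove [attjb,sfep] add [pmf,sqom] -> 14 lines: szbed libr jah plcm urhey pabpz cbifc vwjqi kbzwn lnzt pmf sqom jjeou hjo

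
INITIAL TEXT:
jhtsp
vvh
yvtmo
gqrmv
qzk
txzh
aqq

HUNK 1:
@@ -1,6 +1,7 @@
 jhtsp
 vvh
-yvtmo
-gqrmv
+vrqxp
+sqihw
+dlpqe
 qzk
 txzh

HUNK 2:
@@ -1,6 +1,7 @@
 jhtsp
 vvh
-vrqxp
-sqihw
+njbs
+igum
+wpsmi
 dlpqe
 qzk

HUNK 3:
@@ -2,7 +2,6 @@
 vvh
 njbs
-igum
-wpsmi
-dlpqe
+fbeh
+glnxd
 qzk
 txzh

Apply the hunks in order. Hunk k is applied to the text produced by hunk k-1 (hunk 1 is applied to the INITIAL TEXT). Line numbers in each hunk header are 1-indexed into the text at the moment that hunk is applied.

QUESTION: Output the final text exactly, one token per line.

Answer: jhtsp
vvh
njbs
fbeh
glnxd
qzk
txzh
aqq

Derivation:
Hunk 1: at line 1 remove [yvtmo,gqrmv] add [vrqxp,sqihw,dlpqe] -> 8 lines: jhtsp vvh vrqxp sqihw dlpqe qzk txzh aqq
Hunk 2: at line 1 remove [vrqxp,sqihw] add [njbs,igum,wpsmi] -> 9 lines: jhtsp vvh njbs igum wpsmi dlpqe qzk txzh aqq
Hunk 3: at line 2 remove [igum,wpsmi,dlpqe] add [fbeh,glnxd] -> 8 lines: jhtsp vvh njbs fbeh glnxd qzk txzh aqq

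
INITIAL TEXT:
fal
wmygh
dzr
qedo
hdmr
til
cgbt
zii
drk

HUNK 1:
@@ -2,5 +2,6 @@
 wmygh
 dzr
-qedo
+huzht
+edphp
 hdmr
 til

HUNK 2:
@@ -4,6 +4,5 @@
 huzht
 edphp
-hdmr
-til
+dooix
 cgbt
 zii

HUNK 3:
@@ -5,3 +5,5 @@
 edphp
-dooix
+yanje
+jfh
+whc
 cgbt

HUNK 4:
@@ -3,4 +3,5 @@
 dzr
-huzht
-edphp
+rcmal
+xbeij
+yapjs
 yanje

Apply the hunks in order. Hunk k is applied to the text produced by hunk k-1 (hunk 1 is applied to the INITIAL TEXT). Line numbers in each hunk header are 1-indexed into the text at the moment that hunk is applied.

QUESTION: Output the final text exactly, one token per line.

Hunk 1: at line 2 remove [qedo] add [huzht,edphp] -> 10 lines: fal wmygh dzr huzht edphp hdmr til cgbt zii drk
Hunk 2: at line 4 remove [hdmr,til] add [dooix] -> 9 lines: fal wmygh dzr huzht edphp dooix cgbt zii drk
Hunk 3: at line 5 remove [dooix] add [yanje,jfh,whc] -> 11 lines: fal wmygh dzr huzht edphp yanje jfh whc cgbt zii drk
Hunk 4: at line 3 remove [huzht,edphp] add [rcmal,xbeij,yapjs] -> 12 lines: fal wmygh dzr rcmal xbeij yapjs yanje jfh whc cgbt zii drk

Answer: fal
wmygh
dzr
rcmal
xbeij
yapjs
yanje
jfh
whc
cgbt
zii
drk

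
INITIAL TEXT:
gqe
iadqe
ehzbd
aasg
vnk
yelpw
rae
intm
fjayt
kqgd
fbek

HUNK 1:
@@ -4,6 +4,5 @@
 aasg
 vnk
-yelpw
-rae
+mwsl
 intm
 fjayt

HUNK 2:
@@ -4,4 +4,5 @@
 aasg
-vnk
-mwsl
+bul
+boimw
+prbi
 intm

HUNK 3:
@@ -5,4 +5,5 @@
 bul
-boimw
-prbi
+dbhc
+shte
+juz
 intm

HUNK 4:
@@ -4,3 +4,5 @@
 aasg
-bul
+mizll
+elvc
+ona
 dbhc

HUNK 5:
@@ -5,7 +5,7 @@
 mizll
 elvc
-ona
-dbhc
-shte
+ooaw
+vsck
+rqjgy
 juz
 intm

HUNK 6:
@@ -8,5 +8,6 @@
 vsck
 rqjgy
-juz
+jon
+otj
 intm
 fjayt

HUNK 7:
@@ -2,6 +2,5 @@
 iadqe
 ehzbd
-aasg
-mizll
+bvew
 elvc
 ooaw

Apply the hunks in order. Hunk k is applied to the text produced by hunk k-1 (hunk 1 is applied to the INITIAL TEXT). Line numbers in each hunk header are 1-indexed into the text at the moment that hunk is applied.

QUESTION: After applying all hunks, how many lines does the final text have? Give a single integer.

Answer: 14

Derivation:
Hunk 1: at line 4 remove [yelpw,rae] add [mwsl] -> 10 lines: gqe iadqe ehzbd aasg vnk mwsl intm fjayt kqgd fbek
Hunk 2: at line 4 remove [vnk,mwsl] add [bul,boimw,prbi] -> 11 lines: gqe iadqe ehzbd aasg bul boimw prbi intm fjayt kqgd fbek
Hunk 3: at line 5 remove [boimw,prbi] add [dbhc,shte,juz] -> 12 lines: gqe iadqe ehzbd aasg bul dbhc shte juz intm fjayt kqgd fbek
Hunk 4: at line 4 remove [bul] add [mizll,elvc,ona] -> 14 lines: gqe iadqe ehzbd aasg mizll elvc ona dbhc shte juz intm fjayt kqgd fbek
Hunk 5: at line 5 remove [ona,dbhc,shte] add [ooaw,vsck,rqjgy] -> 14 lines: gqe iadqe ehzbd aasg mizll elvc ooaw vsck rqjgy juz intm fjayt kqgd fbek
Hunk 6: at line 8 remove [juz] add [jon,otj] -> 15 lines: gqe iadqe ehzbd aasg mizll elvc ooaw vsck rqjgy jon otj intm fjayt kqgd fbek
Hunk 7: at line 2 remove [aasg,mizll] add [bvew] -> 14 lines: gqe iadqe ehzbd bvew elvc ooaw vsck rqjgy jon otj intm fjayt kqgd fbek
Final line count: 14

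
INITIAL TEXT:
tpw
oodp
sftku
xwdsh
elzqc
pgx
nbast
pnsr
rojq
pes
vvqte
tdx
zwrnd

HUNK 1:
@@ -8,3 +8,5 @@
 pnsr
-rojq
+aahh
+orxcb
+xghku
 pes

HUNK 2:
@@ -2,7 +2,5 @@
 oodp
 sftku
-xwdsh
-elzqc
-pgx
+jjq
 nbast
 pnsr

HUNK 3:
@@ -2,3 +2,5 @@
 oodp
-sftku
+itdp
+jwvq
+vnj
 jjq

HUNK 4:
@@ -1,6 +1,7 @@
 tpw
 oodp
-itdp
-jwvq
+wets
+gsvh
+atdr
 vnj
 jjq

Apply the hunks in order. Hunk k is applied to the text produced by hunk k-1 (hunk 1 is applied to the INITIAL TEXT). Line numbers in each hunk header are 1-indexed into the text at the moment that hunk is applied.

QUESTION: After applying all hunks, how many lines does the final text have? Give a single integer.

Answer: 16

Derivation:
Hunk 1: at line 8 remove [rojq] add [aahh,orxcb,xghku] -> 15 lines: tpw oodp sftku xwdsh elzqc pgx nbast pnsr aahh orxcb xghku pes vvqte tdx zwrnd
Hunk 2: at line 2 remove [xwdsh,elzqc,pgx] add [jjq] -> 13 lines: tpw oodp sftku jjq nbast pnsr aahh orxcb xghku pes vvqte tdx zwrnd
Hunk 3: at line 2 remove [sftku] add [itdp,jwvq,vnj] -> 15 lines: tpw oodp itdp jwvq vnj jjq nbast pnsr aahh orxcb xghku pes vvqte tdx zwrnd
Hunk 4: at line 1 remove [itdp,jwvq] add [wets,gsvh,atdr] -> 16 lines: tpw oodp wets gsvh atdr vnj jjq nbast pnsr aahh orxcb xghku pes vvqte tdx zwrnd
Final line count: 16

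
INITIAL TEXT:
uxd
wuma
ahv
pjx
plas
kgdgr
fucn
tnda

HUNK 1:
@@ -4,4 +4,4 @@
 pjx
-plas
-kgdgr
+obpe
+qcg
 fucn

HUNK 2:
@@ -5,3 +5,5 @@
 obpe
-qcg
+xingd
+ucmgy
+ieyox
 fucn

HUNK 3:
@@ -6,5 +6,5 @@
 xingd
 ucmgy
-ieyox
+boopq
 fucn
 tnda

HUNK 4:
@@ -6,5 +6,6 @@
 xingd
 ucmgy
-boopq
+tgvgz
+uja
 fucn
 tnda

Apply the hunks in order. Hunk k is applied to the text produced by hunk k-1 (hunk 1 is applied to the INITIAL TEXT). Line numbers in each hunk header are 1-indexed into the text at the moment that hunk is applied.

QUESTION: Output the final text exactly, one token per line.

Answer: uxd
wuma
ahv
pjx
obpe
xingd
ucmgy
tgvgz
uja
fucn
tnda

Derivation:
Hunk 1: at line 4 remove [plas,kgdgr] add [obpe,qcg] -> 8 lines: uxd wuma ahv pjx obpe qcg fucn tnda
Hunk 2: at line 5 remove [qcg] add [xingd,ucmgy,ieyox] -> 10 lines: uxd wuma ahv pjx obpe xingd ucmgy ieyox fucn tnda
Hunk 3: at line 6 remove [ieyox] add [boopq] -> 10 lines: uxd wuma ahv pjx obpe xingd ucmgy boopq fucn tnda
Hunk 4: at line 6 remove [boopq] add [tgvgz,uja] -> 11 lines: uxd wuma ahv pjx obpe xingd ucmgy tgvgz uja fucn tnda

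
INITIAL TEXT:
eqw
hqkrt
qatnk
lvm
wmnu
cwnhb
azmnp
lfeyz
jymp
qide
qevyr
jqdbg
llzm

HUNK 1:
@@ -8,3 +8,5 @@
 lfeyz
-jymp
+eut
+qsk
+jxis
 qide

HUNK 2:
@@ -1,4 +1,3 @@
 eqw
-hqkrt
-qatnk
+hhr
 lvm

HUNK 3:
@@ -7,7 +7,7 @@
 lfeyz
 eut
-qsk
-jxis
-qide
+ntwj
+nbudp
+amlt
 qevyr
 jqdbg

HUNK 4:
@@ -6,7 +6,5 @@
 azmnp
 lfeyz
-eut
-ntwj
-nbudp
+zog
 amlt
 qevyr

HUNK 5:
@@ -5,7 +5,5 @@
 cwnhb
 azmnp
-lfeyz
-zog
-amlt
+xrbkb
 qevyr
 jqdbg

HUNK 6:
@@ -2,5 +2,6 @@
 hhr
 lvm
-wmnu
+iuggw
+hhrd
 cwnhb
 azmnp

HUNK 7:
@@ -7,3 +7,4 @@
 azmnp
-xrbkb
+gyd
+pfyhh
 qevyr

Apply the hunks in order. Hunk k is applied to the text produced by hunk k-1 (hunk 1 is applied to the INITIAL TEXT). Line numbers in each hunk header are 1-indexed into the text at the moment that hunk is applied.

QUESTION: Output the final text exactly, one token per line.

Hunk 1: at line 8 remove [jymp] add [eut,qsk,jxis] -> 15 lines: eqw hqkrt qatnk lvm wmnu cwnhb azmnp lfeyz eut qsk jxis qide qevyr jqdbg llzm
Hunk 2: at line 1 remove [hqkrt,qatnk] add [hhr] -> 14 lines: eqw hhr lvm wmnu cwnhb azmnp lfeyz eut qsk jxis qide qevyr jqdbg llzm
Hunk 3: at line 7 remove [qsk,jxis,qide] add [ntwj,nbudp,amlt] -> 14 lines: eqw hhr lvm wmnu cwnhb azmnp lfeyz eut ntwj nbudp amlt qevyr jqdbg llzm
Hunk 4: at line 6 remove [eut,ntwj,nbudp] add [zog] -> 12 lines: eqw hhr lvm wmnu cwnhb azmnp lfeyz zog amlt qevyr jqdbg llzm
Hunk 5: at line 5 remove [lfeyz,zog,amlt] add [xrbkb] -> 10 lines: eqw hhr lvm wmnu cwnhb azmnp xrbkb qevyr jqdbg llzm
Hunk 6: at line 2 remove [wmnu] add [iuggw,hhrd] -> 11 lines: eqw hhr lvm iuggw hhrd cwnhb azmnp xrbkb qevyr jqdbg llzm
Hunk 7: at line 7 remove [xrbkb] add [gyd,pfyhh] -> 12 lines: eqw hhr lvm iuggw hhrd cwnhb azmnp gyd pfyhh qevyr jqdbg llzm

Answer: eqw
hhr
lvm
iuggw
hhrd
cwnhb
azmnp
gyd
pfyhh
qevyr
jqdbg
llzm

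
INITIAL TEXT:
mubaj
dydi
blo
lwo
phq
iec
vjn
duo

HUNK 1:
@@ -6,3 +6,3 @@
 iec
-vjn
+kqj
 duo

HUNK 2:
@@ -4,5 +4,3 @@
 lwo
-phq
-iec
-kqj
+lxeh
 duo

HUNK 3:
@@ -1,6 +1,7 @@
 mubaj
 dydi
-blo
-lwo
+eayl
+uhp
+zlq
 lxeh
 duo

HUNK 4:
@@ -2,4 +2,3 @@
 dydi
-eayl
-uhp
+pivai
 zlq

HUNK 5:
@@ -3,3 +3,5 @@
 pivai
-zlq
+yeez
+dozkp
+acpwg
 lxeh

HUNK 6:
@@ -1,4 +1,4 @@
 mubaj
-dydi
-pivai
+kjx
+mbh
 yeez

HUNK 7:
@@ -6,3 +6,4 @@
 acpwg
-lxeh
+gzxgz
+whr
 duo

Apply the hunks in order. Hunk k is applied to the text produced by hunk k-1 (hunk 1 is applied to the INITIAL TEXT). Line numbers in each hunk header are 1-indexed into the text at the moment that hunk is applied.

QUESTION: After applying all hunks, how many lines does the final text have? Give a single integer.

Hunk 1: at line 6 remove [vjn] add [kqj] -> 8 lines: mubaj dydi blo lwo phq iec kqj duo
Hunk 2: at line 4 remove [phq,iec,kqj] add [lxeh] -> 6 lines: mubaj dydi blo lwo lxeh duo
Hunk 3: at line 1 remove [blo,lwo] add [eayl,uhp,zlq] -> 7 lines: mubaj dydi eayl uhp zlq lxeh duo
Hunk 4: at line 2 remove [eayl,uhp] add [pivai] -> 6 lines: mubaj dydi pivai zlq lxeh duo
Hunk 5: at line 3 remove [zlq] add [yeez,dozkp,acpwg] -> 8 lines: mubaj dydi pivai yeez dozkp acpwg lxeh duo
Hunk 6: at line 1 remove [dydi,pivai] add [kjx,mbh] -> 8 lines: mubaj kjx mbh yeez dozkp acpwg lxeh duo
Hunk 7: at line 6 remove [lxeh] add [gzxgz,whr] -> 9 lines: mubaj kjx mbh yeez dozkp acpwg gzxgz whr duo
Final line count: 9

Answer: 9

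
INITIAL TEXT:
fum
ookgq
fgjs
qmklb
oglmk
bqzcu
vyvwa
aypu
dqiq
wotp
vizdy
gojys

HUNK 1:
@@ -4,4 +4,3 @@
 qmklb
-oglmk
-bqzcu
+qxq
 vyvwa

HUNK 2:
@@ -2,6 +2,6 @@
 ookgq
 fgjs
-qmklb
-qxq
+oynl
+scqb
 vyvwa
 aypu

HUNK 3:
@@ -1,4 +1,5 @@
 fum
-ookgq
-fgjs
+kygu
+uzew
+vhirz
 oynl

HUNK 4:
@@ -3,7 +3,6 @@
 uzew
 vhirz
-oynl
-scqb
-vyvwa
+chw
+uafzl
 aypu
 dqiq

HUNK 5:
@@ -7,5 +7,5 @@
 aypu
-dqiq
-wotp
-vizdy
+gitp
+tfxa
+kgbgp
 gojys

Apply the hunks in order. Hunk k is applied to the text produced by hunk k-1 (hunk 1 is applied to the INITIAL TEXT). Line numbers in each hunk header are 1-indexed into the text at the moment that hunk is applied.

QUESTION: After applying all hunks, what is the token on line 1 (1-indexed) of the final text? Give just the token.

Hunk 1: at line 4 remove [oglmk,bqzcu] add [qxq] -> 11 lines: fum ookgq fgjs qmklb qxq vyvwa aypu dqiq wotp vizdy gojys
Hunk 2: at line 2 remove [qmklb,qxq] add [oynl,scqb] -> 11 lines: fum ookgq fgjs oynl scqb vyvwa aypu dqiq wotp vizdy gojys
Hunk 3: at line 1 remove [ookgq,fgjs] add [kygu,uzew,vhirz] -> 12 lines: fum kygu uzew vhirz oynl scqb vyvwa aypu dqiq wotp vizdy gojys
Hunk 4: at line 3 remove [oynl,scqb,vyvwa] add [chw,uafzl] -> 11 lines: fum kygu uzew vhirz chw uafzl aypu dqiq wotp vizdy gojys
Hunk 5: at line 7 remove [dqiq,wotp,vizdy] add [gitp,tfxa,kgbgp] -> 11 lines: fum kygu uzew vhirz chw uafzl aypu gitp tfxa kgbgp gojys
Final line 1: fum

Answer: fum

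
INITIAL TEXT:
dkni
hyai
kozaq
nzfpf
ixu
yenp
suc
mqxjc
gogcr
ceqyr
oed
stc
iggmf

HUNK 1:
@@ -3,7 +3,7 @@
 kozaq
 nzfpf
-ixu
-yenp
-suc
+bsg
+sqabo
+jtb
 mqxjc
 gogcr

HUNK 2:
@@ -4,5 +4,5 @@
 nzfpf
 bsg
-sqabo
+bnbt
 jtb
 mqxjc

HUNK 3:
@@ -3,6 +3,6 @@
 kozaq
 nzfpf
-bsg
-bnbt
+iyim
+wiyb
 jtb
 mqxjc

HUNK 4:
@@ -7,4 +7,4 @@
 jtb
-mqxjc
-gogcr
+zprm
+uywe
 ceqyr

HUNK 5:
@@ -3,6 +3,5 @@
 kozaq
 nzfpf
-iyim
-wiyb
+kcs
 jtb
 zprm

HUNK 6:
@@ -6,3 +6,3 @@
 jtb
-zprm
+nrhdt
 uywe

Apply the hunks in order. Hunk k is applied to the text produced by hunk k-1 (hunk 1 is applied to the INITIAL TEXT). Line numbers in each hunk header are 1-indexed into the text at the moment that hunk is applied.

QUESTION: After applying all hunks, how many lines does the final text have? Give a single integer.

Hunk 1: at line 3 remove [ixu,yenp,suc] add [bsg,sqabo,jtb] -> 13 lines: dkni hyai kozaq nzfpf bsg sqabo jtb mqxjc gogcr ceqyr oed stc iggmf
Hunk 2: at line 4 remove [sqabo] add [bnbt] -> 13 lines: dkni hyai kozaq nzfpf bsg bnbt jtb mqxjc gogcr ceqyr oed stc iggmf
Hunk 3: at line 3 remove [bsg,bnbt] add [iyim,wiyb] -> 13 lines: dkni hyai kozaq nzfpf iyim wiyb jtb mqxjc gogcr ceqyr oed stc iggmf
Hunk 4: at line 7 remove [mqxjc,gogcr] add [zprm,uywe] -> 13 lines: dkni hyai kozaq nzfpf iyim wiyb jtb zprm uywe ceqyr oed stc iggmf
Hunk 5: at line 3 remove [iyim,wiyb] add [kcs] -> 12 lines: dkni hyai kozaq nzfpf kcs jtb zprm uywe ceqyr oed stc iggmf
Hunk 6: at line 6 remove [zprm] add [nrhdt] -> 12 lines: dkni hyai kozaq nzfpf kcs jtb nrhdt uywe ceqyr oed stc iggmf
Final line count: 12

Answer: 12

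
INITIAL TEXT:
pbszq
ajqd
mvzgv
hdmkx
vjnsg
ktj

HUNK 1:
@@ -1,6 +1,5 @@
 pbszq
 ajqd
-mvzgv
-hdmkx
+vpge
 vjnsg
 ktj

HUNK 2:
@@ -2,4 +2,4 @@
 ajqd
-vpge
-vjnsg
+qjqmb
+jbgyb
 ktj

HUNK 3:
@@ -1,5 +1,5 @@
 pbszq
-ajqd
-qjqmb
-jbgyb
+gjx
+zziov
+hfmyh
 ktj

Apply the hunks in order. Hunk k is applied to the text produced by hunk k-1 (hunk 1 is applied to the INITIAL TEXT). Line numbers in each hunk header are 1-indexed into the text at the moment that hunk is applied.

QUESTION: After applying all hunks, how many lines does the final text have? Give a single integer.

Answer: 5

Derivation:
Hunk 1: at line 1 remove [mvzgv,hdmkx] add [vpge] -> 5 lines: pbszq ajqd vpge vjnsg ktj
Hunk 2: at line 2 remove [vpge,vjnsg] add [qjqmb,jbgyb] -> 5 lines: pbszq ajqd qjqmb jbgyb ktj
Hunk 3: at line 1 remove [ajqd,qjqmb,jbgyb] add [gjx,zziov,hfmyh] -> 5 lines: pbszq gjx zziov hfmyh ktj
Final line count: 5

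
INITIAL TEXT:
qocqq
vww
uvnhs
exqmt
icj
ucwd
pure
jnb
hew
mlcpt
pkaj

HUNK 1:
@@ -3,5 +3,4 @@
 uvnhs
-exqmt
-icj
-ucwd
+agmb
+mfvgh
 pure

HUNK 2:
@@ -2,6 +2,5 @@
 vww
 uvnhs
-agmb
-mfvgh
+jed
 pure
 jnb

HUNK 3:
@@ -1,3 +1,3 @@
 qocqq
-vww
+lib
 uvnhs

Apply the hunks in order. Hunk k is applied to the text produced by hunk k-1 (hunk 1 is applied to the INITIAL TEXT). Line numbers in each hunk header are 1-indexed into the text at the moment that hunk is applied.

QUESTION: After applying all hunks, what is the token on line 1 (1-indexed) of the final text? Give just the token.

Answer: qocqq

Derivation:
Hunk 1: at line 3 remove [exqmt,icj,ucwd] add [agmb,mfvgh] -> 10 lines: qocqq vww uvnhs agmb mfvgh pure jnb hew mlcpt pkaj
Hunk 2: at line 2 remove [agmb,mfvgh] add [jed] -> 9 lines: qocqq vww uvnhs jed pure jnb hew mlcpt pkaj
Hunk 3: at line 1 remove [vww] add [lib] -> 9 lines: qocqq lib uvnhs jed pure jnb hew mlcpt pkaj
Final line 1: qocqq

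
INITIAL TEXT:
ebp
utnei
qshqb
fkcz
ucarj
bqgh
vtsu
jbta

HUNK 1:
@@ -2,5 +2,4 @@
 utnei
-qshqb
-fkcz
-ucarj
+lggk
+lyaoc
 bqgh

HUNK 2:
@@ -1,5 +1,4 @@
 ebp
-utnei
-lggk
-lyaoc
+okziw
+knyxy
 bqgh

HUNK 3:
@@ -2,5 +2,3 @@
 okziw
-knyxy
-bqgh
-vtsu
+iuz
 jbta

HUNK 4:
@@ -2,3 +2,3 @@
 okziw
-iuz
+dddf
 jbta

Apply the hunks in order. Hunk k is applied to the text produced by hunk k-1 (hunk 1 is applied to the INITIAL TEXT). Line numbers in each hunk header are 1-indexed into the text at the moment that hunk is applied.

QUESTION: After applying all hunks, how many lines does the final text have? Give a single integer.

Answer: 4

Derivation:
Hunk 1: at line 2 remove [qshqb,fkcz,ucarj] add [lggk,lyaoc] -> 7 lines: ebp utnei lggk lyaoc bqgh vtsu jbta
Hunk 2: at line 1 remove [utnei,lggk,lyaoc] add [okziw,knyxy] -> 6 lines: ebp okziw knyxy bqgh vtsu jbta
Hunk 3: at line 2 remove [knyxy,bqgh,vtsu] add [iuz] -> 4 lines: ebp okziw iuz jbta
Hunk 4: at line 2 remove [iuz] add [dddf] -> 4 lines: ebp okziw dddf jbta
Final line count: 4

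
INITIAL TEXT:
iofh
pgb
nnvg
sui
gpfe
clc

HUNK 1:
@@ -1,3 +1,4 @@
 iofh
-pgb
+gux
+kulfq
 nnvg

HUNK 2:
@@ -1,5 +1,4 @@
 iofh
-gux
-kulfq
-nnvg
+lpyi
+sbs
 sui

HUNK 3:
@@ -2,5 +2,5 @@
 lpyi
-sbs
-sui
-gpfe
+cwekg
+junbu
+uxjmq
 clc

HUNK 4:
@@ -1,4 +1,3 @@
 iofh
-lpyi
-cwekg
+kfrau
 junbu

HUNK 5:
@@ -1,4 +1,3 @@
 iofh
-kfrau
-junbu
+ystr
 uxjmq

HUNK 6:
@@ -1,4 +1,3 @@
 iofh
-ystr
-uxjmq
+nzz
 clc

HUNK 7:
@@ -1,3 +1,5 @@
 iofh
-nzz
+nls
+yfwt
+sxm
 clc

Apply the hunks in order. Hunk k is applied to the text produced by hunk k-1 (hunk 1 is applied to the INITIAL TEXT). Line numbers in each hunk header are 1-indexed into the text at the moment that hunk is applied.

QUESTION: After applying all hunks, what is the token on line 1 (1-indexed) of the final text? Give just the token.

Hunk 1: at line 1 remove [pgb] add [gux,kulfq] -> 7 lines: iofh gux kulfq nnvg sui gpfe clc
Hunk 2: at line 1 remove [gux,kulfq,nnvg] add [lpyi,sbs] -> 6 lines: iofh lpyi sbs sui gpfe clc
Hunk 3: at line 2 remove [sbs,sui,gpfe] add [cwekg,junbu,uxjmq] -> 6 lines: iofh lpyi cwekg junbu uxjmq clc
Hunk 4: at line 1 remove [lpyi,cwekg] add [kfrau] -> 5 lines: iofh kfrau junbu uxjmq clc
Hunk 5: at line 1 remove [kfrau,junbu] add [ystr] -> 4 lines: iofh ystr uxjmq clc
Hunk 6: at line 1 remove [ystr,uxjmq] add [nzz] -> 3 lines: iofh nzz clc
Hunk 7: at line 1 remove [nzz] add [nls,yfwt,sxm] -> 5 lines: iofh nls yfwt sxm clc
Final line 1: iofh

Answer: iofh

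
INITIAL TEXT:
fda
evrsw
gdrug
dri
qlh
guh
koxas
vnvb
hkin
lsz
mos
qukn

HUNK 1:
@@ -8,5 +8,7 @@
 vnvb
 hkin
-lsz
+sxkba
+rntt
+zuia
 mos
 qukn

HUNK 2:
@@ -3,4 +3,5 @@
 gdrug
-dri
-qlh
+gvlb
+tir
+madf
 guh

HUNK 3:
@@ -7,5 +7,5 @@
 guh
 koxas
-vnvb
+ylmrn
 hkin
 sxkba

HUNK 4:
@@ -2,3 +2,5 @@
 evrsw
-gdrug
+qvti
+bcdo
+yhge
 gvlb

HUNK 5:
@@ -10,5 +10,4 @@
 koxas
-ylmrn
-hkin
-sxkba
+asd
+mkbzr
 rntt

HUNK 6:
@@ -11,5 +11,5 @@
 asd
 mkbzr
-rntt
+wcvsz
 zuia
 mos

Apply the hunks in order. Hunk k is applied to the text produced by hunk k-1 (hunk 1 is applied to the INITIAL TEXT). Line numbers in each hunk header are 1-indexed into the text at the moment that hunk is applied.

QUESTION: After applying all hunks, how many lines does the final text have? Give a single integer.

Answer: 16

Derivation:
Hunk 1: at line 8 remove [lsz] add [sxkba,rntt,zuia] -> 14 lines: fda evrsw gdrug dri qlh guh koxas vnvb hkin sxkba rntt zuia mos qukn
Hunk 2: at line 3 remove [dri,qlh] add [gvlb,tir,madf] -> 15 lines: fda evrsw gdrug gvlb tir madf guh koxas vnvb hkin sxkba rntt zuia mos qukn
Hunk 3: at line 7 remove [vnvb] add [ylmrn] -> 15 lines: fda evrsw gdrug gvlb tir madf guh koxas ylmrn hkin sxkba rntt zuia mos qukn
Hunk 4: at line 2 remove [gdrug] add [qvti,bcdo,yhge] -> 17 lines: fda evrsw qvti bcdo yhge gvlb tir madf guh koxas ylmrn hkin sxkba rntt zuia mos qukn
Hunk 5: at line 10 remove [ylmrn,hkin,sxkba] add [asd,mkbzr] -> 16 lines: fda evrsw qvti bcdo yhge gvlb tir madf guh koxas asd mkbzr rntt zuia mos qukn
Hunk 6: at line 11 remove [rntt] add [wcvsz] -> 16 lines: fda evrsw qvti bcdo yhge gvlb tir madf guh koxas asd mkbzr wcvsz zuia mos qukn
Final line count: 16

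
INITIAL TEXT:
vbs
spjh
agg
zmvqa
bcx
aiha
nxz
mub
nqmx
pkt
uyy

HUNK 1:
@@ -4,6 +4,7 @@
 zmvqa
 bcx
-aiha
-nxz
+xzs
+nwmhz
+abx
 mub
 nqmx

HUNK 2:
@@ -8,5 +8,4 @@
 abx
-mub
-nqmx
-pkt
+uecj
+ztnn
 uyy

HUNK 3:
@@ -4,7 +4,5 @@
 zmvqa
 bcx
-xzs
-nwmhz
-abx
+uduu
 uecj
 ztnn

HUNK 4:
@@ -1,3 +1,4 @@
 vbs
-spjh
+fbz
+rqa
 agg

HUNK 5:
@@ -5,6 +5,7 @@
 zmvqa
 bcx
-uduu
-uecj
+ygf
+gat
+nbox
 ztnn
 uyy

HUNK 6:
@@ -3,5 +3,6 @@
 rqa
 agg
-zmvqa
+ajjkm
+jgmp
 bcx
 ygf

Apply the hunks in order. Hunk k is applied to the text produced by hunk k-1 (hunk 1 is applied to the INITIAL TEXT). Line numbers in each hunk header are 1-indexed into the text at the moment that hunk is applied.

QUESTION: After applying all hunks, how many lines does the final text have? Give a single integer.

Answer: 12

Derivation:
Hunk 1: at line 4 remove [aiha,nxz] add [xzs,nwmhz,abx] -> 12 lines: vbs spjh agg zmvqa bcx xzs nwmhz abx mub nqmx pkt uyy
Hunk 2: at line 8 remove [mub,nqmx,pkt] add [uecj,ztnn] -> 11 lines: vbs spjh agg zmvqa bcx xzs nwmhz abx uecj ztnn uyy
Hunk 3: at line 4 remove [xzs,nwmhz,abx] add [uduu] -> 9 lines: vbs spjh agg zmvqa bcx uduu uecj ztnn uyy
Hunk 4: at line 1 remove [spjh] add [fbz,rqa] -> 10 lines: vbs fbz rqa agg zmvqa bcx uduu uecj ztnn uyy
Hunk 5: at line 5 remove [uduu,uecj] add [ygf,gat,nbox] -> 11 lines: vbs fbz rqa agg zmvqa bcx ygf gat nbox ztnn uyy
Hunk 6: at line 3 remove [zmvqa] add [ajjkm,jgmp] -> 12 lines: vbs fbz rqa agg ajjkm jgmp bcx ygf gat nbox ztnn uyy
Final line count: 12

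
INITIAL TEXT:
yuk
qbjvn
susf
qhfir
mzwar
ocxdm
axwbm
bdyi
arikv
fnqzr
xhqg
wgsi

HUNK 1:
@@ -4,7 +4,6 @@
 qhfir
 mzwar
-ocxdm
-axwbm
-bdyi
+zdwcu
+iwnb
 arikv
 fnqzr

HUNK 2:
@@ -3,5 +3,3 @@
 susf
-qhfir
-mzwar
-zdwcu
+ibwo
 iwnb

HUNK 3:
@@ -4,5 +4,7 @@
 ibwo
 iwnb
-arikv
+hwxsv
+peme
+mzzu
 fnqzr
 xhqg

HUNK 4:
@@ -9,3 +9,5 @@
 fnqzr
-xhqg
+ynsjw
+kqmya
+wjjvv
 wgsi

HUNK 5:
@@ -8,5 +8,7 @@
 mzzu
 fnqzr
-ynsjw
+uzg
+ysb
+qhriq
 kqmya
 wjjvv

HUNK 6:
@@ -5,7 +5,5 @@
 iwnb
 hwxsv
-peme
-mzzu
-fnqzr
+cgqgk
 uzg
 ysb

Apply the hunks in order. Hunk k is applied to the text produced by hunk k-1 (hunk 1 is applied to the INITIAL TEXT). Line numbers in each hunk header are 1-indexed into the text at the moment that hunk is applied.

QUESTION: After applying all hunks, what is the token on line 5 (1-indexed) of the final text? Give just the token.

Hunk 1: at line 4 remove [ocxdm,axwbm,bdyi] add [zdwcu,iwnb] -> 11 lines: yuk qbjvn susf qhfir mzwar zdwcu iwnb arikv fnqzr xhqg wgsi
Hunk 2: at line 3 remove [qhfir,mzwar,zdwcu] add [ibwo] -> 9 lines: yuk qbjvn susf ibwo iwnb arikv fnqzr xhqg wgsi
Hunk 3: at line 4 remove [arikv] add [hwxsv,peme,mzzu] -> 11 lines: yuk qbjvn susf ibwo iwnb hwxsv peme mzzu fnqzr xhqg wgsi
Hunk 4: at line 9 remove [xhqg] add [ynsjw,kqmya,wjjvv] -> 13 lines: yuk qbjvn susf ibwo iwnb hwxsv peme mzzu fnqzr ynsjw kqmya wjjvv wgsi
Hunk 5: at line 8 remove [ynsjw] add [uzg,ysb,qhriq] -> 15 lines: yuk qbjvn susf ibwo iwnb hwxsv peme mzzu fnqzr uzg ysb qhriq kqmya wjjvv wgsi
Hunk 6: at line 5 remove [peme,mzzu,fnqzr] add [cgqgk] -> 13 lines: yuk qbjvn susf ibwo iwnb hwxsv cgqgk uzg ysb qhriq kqmya wjjvv wgsi
Final line 5: iwnb

Answer: iwnb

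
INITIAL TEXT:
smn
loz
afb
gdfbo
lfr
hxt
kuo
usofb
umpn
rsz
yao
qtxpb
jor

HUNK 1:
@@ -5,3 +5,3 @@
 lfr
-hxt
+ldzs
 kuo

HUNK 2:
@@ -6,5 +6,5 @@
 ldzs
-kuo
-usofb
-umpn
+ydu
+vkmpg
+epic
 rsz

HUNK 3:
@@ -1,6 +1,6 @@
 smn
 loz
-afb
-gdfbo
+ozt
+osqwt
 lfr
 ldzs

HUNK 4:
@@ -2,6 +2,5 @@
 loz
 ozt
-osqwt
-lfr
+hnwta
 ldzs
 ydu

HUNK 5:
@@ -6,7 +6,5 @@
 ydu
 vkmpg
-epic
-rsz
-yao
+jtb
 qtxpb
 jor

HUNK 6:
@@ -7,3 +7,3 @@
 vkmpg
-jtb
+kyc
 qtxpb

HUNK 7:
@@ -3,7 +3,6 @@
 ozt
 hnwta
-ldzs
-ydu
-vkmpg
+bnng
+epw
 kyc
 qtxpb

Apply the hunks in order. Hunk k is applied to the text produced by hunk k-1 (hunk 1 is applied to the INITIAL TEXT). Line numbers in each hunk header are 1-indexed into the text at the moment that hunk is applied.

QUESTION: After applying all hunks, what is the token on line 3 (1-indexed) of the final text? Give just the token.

Hunk 1: at line 5 remove [hxt] add [ldzs] -> 13 lines: smn loz afb gdfbo lfr ldzs kuo usofb umpn rsz yao qtxpb jor
Hunk 2: at line 6 remove [kuo,usofb,umpn] add [ydu,vkmpg,epic] -> 13 lines: smn loz afb gdfbo lfr ldzs ydu vkmpg epic rsz yao qtxpb jor
Hunk 3: at line 1 remove [afb,gdfbo] add [ozt,osqwt] -> 13 lines: smn loz ozt osqwt lfr ldzs ydu vkmpg epic rsz yao qtxpb jor
Hunk 4: at line 2 remove [osqwt,lfr] add [hnwta] -> 12 lines: smn loz ozt hnwta ldzs ydu vkmpg epic rsz yao qtxpb jor
Hunk 5: at line 6 remove [epic,rsz,yao] add [jtb] -> 10 lines: smn loz ozt hnwta ldzs ydu vkmpg jtb qtxpb jor
Hunk 6: at line 7 remove [jtb] add [kyc] -> 10 lines: smn loz ozt hnwta ldzs ydu vkmpg kyc qtxpb jor
Hunk 7: at line 3 remove [ldzs,ydu,vkmpg] add [bnng,epw] -> 9 lines: smn loz ozt hnwta bnng epw kyc qtxpb jor
Final line 3: ozt

Answer: ozt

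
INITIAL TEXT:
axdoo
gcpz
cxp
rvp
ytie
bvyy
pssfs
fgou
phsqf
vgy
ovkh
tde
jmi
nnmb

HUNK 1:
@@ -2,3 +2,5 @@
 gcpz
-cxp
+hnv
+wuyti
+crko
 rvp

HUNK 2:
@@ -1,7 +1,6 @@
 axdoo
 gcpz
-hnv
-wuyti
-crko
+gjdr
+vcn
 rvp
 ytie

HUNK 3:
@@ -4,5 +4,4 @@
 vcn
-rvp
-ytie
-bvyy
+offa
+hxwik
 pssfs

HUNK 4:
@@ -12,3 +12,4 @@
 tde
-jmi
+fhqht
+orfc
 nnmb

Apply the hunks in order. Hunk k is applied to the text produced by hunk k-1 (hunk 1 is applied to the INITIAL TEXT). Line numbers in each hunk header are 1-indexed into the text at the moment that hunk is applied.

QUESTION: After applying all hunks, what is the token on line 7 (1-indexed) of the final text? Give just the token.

Hunk 1: at line 2 remove [cxp] add [hnv,wuyti,crko] -> 16 lines: axdoo gcpz hnv wuyti crko rvp ytie bvyy pssfs fgou phsqf vgy ovkh tde jmi nnmb
Hunk 2: at line 1 remove [hnv,wuyti,crko] add [gjdr,vcn] -> 15 lines: axdoo gcpz gjdr vcn rvp ytie bvyy pssfs fgou phsqf vgy ovkh tde jmi nnmb
Hunk 3: at line 4 remove [rvp,ytie,bvyy] add [offa,hxwik] -> 14 lines: axdoo gcpz gjdr vcn offa hxwik pssfs fgou phsqf vgy ovkh tde jmi nnmb
Hunk 4: at line 12 remove [jmi] add [fhqht,orfc] -> 15 lines: axdoo gcpz gjdr vcn offa hxwik pssfs fgou phsqf vgy ovkh tde fhqht orfc nnmb
Final line 7: pssfs

Answer: pssfs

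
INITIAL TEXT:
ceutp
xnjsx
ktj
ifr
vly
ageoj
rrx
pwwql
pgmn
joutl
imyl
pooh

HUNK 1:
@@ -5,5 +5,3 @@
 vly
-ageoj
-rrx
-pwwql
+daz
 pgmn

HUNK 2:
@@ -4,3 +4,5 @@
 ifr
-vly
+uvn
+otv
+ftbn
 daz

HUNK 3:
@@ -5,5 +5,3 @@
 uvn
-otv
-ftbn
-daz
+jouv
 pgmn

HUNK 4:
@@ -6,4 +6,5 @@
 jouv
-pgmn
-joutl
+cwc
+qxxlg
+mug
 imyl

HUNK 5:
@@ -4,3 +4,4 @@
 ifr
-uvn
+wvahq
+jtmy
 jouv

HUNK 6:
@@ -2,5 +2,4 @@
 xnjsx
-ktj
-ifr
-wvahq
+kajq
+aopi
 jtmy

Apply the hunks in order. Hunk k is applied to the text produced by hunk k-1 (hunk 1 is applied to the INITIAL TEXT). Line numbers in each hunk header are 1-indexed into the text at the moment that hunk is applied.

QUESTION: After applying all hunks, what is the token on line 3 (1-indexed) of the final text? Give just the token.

Hunk 1: at line 5 remove [ageoj,rrx,pwwql] add [daz] -> 10 lines: ceutp xnjsx ktj ifr vly daz pgmn joutl imyl pooh
Hunk 2: at line 4 remove [vly] add [uvn,otv,ftbn] -> 12 lines: ceutp xnjsx ktj ifr uvn otv ftbn daz pgmn joutl imyl pooh
Hunk 3: at line 5 remove [otv,ftbn,daz] add [jouv] -> 10 lines: ceutp xnjsx ktj ifr uvn jouv pgmn joutl imyl pooh
Hunk 4: at line 6 remove [pgmn,joutl] add [cwc,qxxlg,mug] -> 11 lines: ceutp xnjsx ktj ifr uvn jouv cwc qxxlg mug imyl pooh
Hunk 5: at line 4 remove [uvn] add [wvahq,jtmy] -> 12 lines: ceutp xnjsx ktj ifr wvahq jtmy jouv cwc qxxlg mug imyl pooh
Hunk 6: at line 2 remove [ktj,ifr,wvahq] add [kajq,aopi] -> 11 lines: ceutp xnjsx kajq aopi jtmy jouv cwc qxxlg mug imyl pooh
Final line 3: kajq

Answer: kajq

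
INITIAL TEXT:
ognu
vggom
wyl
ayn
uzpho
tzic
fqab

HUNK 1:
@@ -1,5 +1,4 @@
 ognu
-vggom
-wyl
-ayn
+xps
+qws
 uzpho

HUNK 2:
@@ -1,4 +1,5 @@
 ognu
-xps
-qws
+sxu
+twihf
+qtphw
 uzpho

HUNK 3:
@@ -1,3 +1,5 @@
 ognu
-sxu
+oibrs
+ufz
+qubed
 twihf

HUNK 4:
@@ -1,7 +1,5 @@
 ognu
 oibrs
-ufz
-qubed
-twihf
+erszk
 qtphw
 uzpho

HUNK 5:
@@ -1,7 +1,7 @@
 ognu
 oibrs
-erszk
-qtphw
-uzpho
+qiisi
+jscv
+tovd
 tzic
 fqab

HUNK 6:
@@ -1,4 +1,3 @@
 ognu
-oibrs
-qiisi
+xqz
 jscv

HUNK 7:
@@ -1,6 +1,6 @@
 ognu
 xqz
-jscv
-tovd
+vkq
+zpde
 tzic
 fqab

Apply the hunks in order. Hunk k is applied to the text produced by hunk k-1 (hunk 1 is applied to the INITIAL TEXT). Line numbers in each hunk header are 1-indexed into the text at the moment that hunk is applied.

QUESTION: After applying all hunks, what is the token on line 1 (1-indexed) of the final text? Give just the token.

Answer: ognu

Derivation:
Hunk 1: at line 1 remove [vggom,wyl,ayn] add [xps,qws] -> 6 lines: ognu xps qws uzpho tzic fqab
Hunk 2: at line 1 remove [xps,qws] add [sxu,twihf,qtphw] -> 7 lines: ognu sxu twihf qtphw uzpho tzic fqab
Hunk 3: at line 1 remove [sxu] add [oibrs,ufz,qubed] -> 9 lines: ognu oibrs ufz qubed twihf qtphw uzpho tzic fqab
Hunk 4: at line 1 remove [ufz,qubed,twihf] add [erszk] -> 7 lines: ognu oibrs erszk qtphw uzpho tzic fqab
Hunk 5: at line 1 remove [erszk,qtphw,uzpho] add [qiisi,jscv,tovd] -> 7 lines: ognu oibrs qiisi jscv tovd tzic fqab
Hunk 6: at line 1 remove [oibrs,qiisi] add [xqz] -> 6 lines: ognu xqz jscv tovd tzic fqab
Hunk 7: at line 1 remove [jscv,tovd] add [vkq,zpde] -> 6 lines: ognu xqz vkq zpde tzic fqab
Final line 1: ognu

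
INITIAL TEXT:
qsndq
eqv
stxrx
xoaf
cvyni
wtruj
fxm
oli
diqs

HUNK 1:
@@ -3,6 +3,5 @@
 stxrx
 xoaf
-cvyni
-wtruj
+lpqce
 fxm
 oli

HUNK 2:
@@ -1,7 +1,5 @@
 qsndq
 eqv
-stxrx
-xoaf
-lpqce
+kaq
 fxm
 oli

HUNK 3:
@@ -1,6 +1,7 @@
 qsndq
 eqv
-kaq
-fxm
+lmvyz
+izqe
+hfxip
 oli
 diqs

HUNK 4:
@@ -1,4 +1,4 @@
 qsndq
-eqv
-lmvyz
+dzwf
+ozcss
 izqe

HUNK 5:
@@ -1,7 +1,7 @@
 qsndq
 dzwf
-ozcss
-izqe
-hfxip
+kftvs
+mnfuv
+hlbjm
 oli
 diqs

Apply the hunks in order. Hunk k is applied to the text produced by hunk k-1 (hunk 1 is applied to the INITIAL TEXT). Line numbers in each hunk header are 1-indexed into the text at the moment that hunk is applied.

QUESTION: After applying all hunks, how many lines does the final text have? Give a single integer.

Answer: 7

Derivation:
Hunk 1: at line 3 remove [cvyni,wtruj] add [lpqce] -> 8 lines: qsndq eqv stxrx xoaf lpqce fxm oli diqs
Hunk 2: at line 1 remove [stxrx,xoaf,lpqce] add [kaq] -> 6 lines: qsndq eqv kaq fxm oli diqs
Hunk 3: at line 1 remove [kaq,fxm] add [lmvyz,izqe,hfxip] -> 7 lines: qsndq eqv lmvyz izqe hfxip oli diqs
Hunk 4: at line 1 remove [eqv,lmvyz] add [dzwf,ozcss] -> 7 lines: qsndq dzwf ozcss izqe hfxip oli diqs
Hunk 5: at line 1 remove [ozcss,izqe,hfxip] add [kftvs,mnfuv,hlbjm] -> 7 lines: qsndq dzwf kftvs mnfuv hlbjm oli diqs
Final line count: 7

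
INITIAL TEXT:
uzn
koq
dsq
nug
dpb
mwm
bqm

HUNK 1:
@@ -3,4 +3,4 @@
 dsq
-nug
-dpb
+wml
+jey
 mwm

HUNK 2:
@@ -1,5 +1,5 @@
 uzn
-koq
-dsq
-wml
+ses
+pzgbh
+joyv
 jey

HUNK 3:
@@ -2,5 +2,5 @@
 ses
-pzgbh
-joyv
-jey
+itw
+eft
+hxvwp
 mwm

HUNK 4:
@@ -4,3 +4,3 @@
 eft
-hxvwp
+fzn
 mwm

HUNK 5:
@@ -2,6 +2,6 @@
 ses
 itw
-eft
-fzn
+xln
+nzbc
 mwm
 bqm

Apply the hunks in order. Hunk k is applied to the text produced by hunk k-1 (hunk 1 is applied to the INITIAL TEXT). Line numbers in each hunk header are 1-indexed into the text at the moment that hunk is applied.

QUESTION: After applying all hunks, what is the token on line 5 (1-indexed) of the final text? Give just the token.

Hunk 1: at line 3 remove [nug,dpb] add [wml,jey] -> 7 lines: uzn koq dsq wml jey mwm bqm
Hunk 2: at line 1 remove [koq,dsq,wml] add [ses,pzgbh,joyv] -> 7 lines: uzn ses pzgbh joyv jey mwm bqm
Hunk 3: at line 2 remove [pzgbh,joyv,jey] add [itw,eft,hxvwp] -> 7 lines: uzn ses itw eft hxvwp mwm bqm
Hunk 4: at line 4 remove [hxvwp] add [fzn] -> 7 lines: uzn ses itw eft fzn mwm bqm
Hunk 5: at line 2 remove [eft,fzn] add [xln,nzbc] -> 7 lines: uzn ses itw xln nzbc mwm bqm
Final line 5: nzbc

Answer: nzbc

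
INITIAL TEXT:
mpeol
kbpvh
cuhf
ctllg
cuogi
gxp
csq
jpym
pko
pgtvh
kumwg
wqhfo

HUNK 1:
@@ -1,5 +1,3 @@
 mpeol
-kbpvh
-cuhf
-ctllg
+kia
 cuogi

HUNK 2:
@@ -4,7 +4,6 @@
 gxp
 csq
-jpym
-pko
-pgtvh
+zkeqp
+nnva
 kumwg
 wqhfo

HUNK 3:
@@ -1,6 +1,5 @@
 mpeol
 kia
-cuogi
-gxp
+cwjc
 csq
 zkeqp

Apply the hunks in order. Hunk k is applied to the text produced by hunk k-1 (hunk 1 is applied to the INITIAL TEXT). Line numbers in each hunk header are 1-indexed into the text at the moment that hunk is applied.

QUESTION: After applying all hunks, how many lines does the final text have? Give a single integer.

Answer: 8

Derivation:
Hunk 1: at line 1 remove [kbpvh,cuhf,ctllg] add [kia] -> 10 lines: mpeol kia cuogi gxp csq jpym pko pgtvh kumwg wqhfo
Hunk 2: at line 4 remove [jpym,pko,pgtvh] add [zkeqp,nnva] -> 9 lines: mpeol kia cuogi gxp csq zkeqp nnva kumwg wqhfo
Hunk 3: at line 1 remove [cuogi,gxp] add [cwjc] -> 8 lines: mpeol kia cwjc csq zkeqp nnva kumwg wqhfo
Final line count: 8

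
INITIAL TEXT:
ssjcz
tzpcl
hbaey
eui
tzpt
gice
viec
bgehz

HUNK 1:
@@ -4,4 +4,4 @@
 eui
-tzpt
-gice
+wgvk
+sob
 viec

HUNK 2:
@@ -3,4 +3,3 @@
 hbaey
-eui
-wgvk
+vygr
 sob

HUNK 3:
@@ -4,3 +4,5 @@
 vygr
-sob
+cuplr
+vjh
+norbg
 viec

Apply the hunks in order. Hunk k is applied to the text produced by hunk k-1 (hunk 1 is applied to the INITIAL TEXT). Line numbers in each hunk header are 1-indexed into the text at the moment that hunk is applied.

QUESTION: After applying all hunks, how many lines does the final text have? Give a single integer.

Answer: 9

Derivation:
Hunk 1: at line 4 remove [tzpt,gice] add [wgvk,sob] -> 8 lines: ssjcz tzpcl hbaey eui wgvk sob viec bgehz
Hunk 2: at line 3 remove [eui,wgvk] add [vygr] -> 7 lines: ssjcz tzpcl hbaey vygr sob viec bgehz
Hunk 3: at line 4 remove [sob] add [cuplr,vjh,norbg] -> 9 lines: ssjcz tzpcl hbaey vygr cuplr vjh norbg viec bgehz
Final line count: 9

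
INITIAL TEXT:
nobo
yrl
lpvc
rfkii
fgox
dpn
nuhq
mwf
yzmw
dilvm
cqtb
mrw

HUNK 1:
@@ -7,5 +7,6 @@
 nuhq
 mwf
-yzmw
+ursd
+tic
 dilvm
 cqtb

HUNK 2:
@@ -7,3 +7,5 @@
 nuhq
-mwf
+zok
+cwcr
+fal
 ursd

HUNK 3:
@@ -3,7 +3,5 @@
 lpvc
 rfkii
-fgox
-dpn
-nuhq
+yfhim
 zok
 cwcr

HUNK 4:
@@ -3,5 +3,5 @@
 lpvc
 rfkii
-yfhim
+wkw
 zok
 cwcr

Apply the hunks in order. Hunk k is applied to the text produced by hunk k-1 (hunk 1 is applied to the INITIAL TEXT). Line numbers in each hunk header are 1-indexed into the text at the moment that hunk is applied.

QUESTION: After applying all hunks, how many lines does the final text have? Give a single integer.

Answer: 13

Derivation:
Hunk 1: at line 7 remove [yzmw] add [ursd,tic] -> 13 lines: nobo yrl lpvc rfkii fgox dpn nuhq mwf ursd tic dilvm cqtb mrw
Hunk 2: at line 7 remove [mwf] add [zok,cwcr,fal] -> 15 lines: nobo yrl lpvc rfkii fgox dpn nuhq zok cwcr fal ursd tic dilvm cqtb mrw
Hunk 3: at line 3 remove [fgox,dpn,nuhq] add [yfhim] -> 13 lines: nobo yrl lpvc rfkii yfhim zok cwcr fal ursd tic dilvm cqtb mrw
Hunk 4: at line 3 remove [yfhim] add [wkw] -> 13 lines: nobo yrl lpvc rfkii wkw zok cwcr fal ursd tic dilvm cqtb mrw
Final line count: 13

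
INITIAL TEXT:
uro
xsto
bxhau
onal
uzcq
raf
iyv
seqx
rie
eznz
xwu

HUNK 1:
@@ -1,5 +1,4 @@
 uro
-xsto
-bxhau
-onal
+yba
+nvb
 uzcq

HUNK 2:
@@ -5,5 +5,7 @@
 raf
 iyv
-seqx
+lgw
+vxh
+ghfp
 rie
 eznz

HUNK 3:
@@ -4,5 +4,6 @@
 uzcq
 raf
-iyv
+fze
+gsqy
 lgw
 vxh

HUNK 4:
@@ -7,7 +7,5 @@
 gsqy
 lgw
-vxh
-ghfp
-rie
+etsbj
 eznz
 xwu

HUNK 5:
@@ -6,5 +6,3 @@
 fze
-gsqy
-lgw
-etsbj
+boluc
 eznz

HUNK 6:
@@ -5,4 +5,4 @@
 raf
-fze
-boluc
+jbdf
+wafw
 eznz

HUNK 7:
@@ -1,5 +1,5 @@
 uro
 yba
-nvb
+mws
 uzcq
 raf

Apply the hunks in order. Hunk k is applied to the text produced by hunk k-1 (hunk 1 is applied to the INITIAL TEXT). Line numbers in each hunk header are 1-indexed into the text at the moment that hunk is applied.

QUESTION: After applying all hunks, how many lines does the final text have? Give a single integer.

Hunk 1: at line 1 remove [xsto,bxhau,onal] add [yba,nvb] -> 10 lines: uro yba nvb uzcq raf iyv seqx rie eznz xwu
Hunk 2: at line 5 remove [seqx] add [lgw,vxh,ghfp] -> 12 lines: uro yba nvb uzcq raf iyv lgw vxh ghfp rie eznz xwu
Hunk 3: at line 4 remove [iyv] add [fze,gsqy] -> 13 lines: uro yba nvb uzcq raf fze gsqy lgw vxh ghfp rie eznz xwu
Hunk 4: at line 7 remove [vxh,ghfp,rie] add [etsbj] -> 11 lines: uro yba nvb uzcq raf fze gsqy lgw etsbj eznz xwu
Hunk 5: at line 6 remove [gsqy,lgw,etsbj] add [boluc] -> 9 lines: uro yba nvb uzcq raf fze boluc eznz xwu
Hunk 6: at line 5 remove [fze,boluc] add [jbdf,wafw] -> 9 lines: uro yba nvb uzcq raf jbdf wafw eznz xwu
Hunk 7: at line 1 remove [nvb] add [mws] -> 9 lines: uro yba mws uzcq raf jbdf wafw eznz xwu
Final line count: 9

Answer: 9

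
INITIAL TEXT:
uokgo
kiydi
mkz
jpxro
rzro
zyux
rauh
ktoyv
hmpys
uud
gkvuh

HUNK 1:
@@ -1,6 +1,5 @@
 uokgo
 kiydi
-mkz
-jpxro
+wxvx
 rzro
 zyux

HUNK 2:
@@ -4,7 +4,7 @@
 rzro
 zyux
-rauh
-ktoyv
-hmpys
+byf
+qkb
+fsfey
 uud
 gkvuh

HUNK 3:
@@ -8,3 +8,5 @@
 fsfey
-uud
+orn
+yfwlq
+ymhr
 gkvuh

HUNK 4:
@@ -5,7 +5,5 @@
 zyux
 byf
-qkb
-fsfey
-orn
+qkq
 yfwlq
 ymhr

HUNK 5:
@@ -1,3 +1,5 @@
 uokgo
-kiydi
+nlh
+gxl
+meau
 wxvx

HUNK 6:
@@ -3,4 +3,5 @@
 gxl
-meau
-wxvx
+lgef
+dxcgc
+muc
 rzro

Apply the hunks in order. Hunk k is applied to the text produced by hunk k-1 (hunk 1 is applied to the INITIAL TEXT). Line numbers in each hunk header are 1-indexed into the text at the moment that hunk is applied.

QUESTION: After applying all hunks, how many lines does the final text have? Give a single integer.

Hunk 1: at line 1 remove [mkz,jpxro] add [wxvx] -> 10 lines: uokgo kiydi wxvx rzro zyux rauh ktoyv hmpys uud gkvuh
Hunk 2: at line 4 remove [rauh,ktoyv,hmpys] add [byf,qkb,fsfey] -> 10 lines: uokgo kiydi wxvx rzro zyux byf qkb fsfey uud gkvuh
Hunk 3: at line 8 remove [uud] add [orn,yfwlq,ymhr] -> 12 lines: uokgo kiydi wxvx rzro zyux byf qkb fsfey orn yfwlq ymhr gkvuh
Hunk 4: at line 5 remove [qkb,fsfey,orn] add [qkq] -> 10 lines: uokgo kiydi wxvx rzro zyux byf qkq yfwlq ymhr gkvuh
Hunk 5: at line 1 remove [kiydi] add [nlh,gxl,meau] -> 12 lines: uokgo nlh gxl meau wxvx rzro zyux byf qkq yfwlq ymhr gkvuh
Hunk 6: at line 3 remove [meau,wxvx] add [lgef,dxcgc,muc] -> 13 lines: uokgo nlh gxl lgef dxcgc muc rzro zyux byf qkq yfwlq ymhr gkvuh
Final line count: 13

Answer: 13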